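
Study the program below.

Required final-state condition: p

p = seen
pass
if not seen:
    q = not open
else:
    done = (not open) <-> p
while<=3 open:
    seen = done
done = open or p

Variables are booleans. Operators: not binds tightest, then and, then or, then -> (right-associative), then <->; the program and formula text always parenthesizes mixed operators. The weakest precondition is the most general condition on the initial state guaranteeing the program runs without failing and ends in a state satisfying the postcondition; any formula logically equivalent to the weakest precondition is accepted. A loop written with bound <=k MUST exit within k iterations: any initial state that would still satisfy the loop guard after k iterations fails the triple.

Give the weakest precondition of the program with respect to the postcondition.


Working backward. After the program, p must hold.
Before done := open or p: p
Before the loop (bound <=3), unroll the exhaustion recursion (WP_0 = exit-now case; WP_j = one more guarded iteration, up to j = 3):
  WP_0: (not open) and p
  WP_1: (open -> ((not open) and p)) and ((not open) -> p)
  WP_2: (open -> ((open -> ((not open) and p)) and ((not open) -> p))) and ((not open) -> p)
  WP_3: (open -> ((open -> ((open -> ((not open) and p)) and ((not open) -> p))) and ((not open) -> p))) and ((not open) -> p)
So before the loop: (open -> ((open -> ((open -> ((not open) and p)) and ((not open) -> p))) and ((not open) -> p))) and ((not open) -> p)
Then branch requires (open -> ((open -> ((open -> ((not open) and p)) and ((not open) -> p))) and ((not open) -> p))) and ((not open) -> p); else branch requires (open -> ((open -> ((open -> ((not open) and p)) and ((not open) -> p))) and ((not open) -> p))) and ((not open) -> p).
Before the if: ((not seen) -> ((open -> ((open -> ((open -> ((not open) and p)) and ((not open) -> p))) and ((not open) -> p))) and ((not open) -> p))) and (seen -> ((open -> ((open -> ((open -> ((not open) and p)) and ((not open) -> p))) and ((not open) -> p))) and ((not open) -> p)))
Before skip: ((not seen) -> ((open -> ((open -> ((open -> ((not open) and p)) and ((not open) -> p))) and ((not open) -> p))) and ((not open) -> p))) and (seen -> ((open -> ((open -> ((open -> ((not open) and p)) and ((not open) -> p))) and ((not open) -> p))) and ((not open) -> p)))
Before p := seen: ((not seen) -> ((open -> ((open -> ((open -> ((not open) and seen)) and ((not open) -> seen))) and ((not open) -> seen))) and ((not open) -> seen))) and (seen -> ((open -> ((open -> ((open -> ((not open) and seen)) and ((not open) -> seen))) and ((not open) -> seen))) and ((not open) -> seen)))
Answer: WP = ((not seen) -> ((open -> ((open -> ((open -> ((not open) and seen)) and ((not open) -> seen))) and ((not open) -> seen))) and ((not open) -> seen))) and (seen -> ((open -> ((open -> ((open -> ((not open) and seen)) and ((not open) -> seen))) and ((not open) -> seen))) and ((not open) -> seen)))


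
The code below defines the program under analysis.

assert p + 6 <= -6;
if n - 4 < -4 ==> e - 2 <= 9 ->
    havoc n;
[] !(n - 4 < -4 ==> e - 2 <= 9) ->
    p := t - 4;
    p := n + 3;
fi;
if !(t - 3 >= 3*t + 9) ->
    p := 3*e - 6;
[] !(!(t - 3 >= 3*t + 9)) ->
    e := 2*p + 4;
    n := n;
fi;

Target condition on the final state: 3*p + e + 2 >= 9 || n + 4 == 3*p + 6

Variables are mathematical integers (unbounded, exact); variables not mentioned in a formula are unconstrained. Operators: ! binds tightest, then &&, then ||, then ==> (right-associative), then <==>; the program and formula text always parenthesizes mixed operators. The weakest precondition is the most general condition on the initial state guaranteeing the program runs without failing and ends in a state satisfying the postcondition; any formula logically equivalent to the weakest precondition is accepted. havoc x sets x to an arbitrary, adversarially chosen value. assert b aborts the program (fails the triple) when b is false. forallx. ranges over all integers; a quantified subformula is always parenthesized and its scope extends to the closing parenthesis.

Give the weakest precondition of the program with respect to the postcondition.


Working backward. After the program, the postcondition 3*p + e + 2 >= 9 || n + 4 == 3*p + 6 must hold; in canonical form it is e + 3*p >= 7 || n == 3*p + 2.
Then branch requires 10*e >= 25 || n == 9*e - 16; else branch requires 5*p >= 3 || n == 3*p + 2.
Before the if: ((!(2*t <= -12)) ==> (10*e >= 25 || n == 9*e - 16)) && (2*t <= -12 ==> (5*p >= 3 || n == 3*p + 2))
Then branch requires forall n_1. (((!(2*t <= -12)) ==> (10*e >= 25 || n_1 == 9*e - 16)) && (2*t <= -12 ==> (5*p >= 3 || n_1 == 3*p + 2))); else branch requires ((!(2*t <= -12)) ==> (10*e >= 25 || n == 9*e - 16)) && (2*t <= -12 ==> (5*n >= -12 || 2*n == -11)).
Before the if: ((n < 0 ==> e <= 11) ==> (forall n_1. (((!(2*t <= -12)) ==> (10*e >= 25 || n_1 == 9*e - 16)) && (2*t <= -12 ==> (5*p >= 3 || n_1 == 3*p + 2))))) && ((!(n < 0 ==> e <= 11)) ==> (((!(2*t <= -12)) ==> (10*e >= 25 || n == 9*e - 16)) && (2*t <= -12 ==> (5*n >= -12 || 2*n == -11))))
Before assert p + 6 <= -6: p <= -12 && ((n < 0 ==> e <= 11) ==> (forall n_1. (((!(2*t <= -12)) ==> (10*e >= 25 || n_1 == 9*e - 16)) && (2*t <= -12 ==> (5*p >= 3 || n_1 == 3*p + 2))))) && ((!(n < 0 ==> e <= 11)) ==> (((!(2*t <= -12)) ==> (10*e >= 25 || n == 9*e - 16)) && (2*t <= -12 ==> (5*n >= -12 || 2*n == -11))))
Answer: WP = p <= -12 && ((n < 0 ==> e <= 11) ==> (forall n_1. (((!(2*t <= -12)) ==> (10*e >= 25 || n_1 == 9*e - 16)) && (2*t <= -12 ==> (5*p >= 3 || n_1 == 3*p + 2))))) && ((!(n < 0 ==> e <= 11)) ==> (((!(2*t <= -12)) ==> (10*e >= 25 || n == 9*e - 16)) && (2*t <= -12 ==> (5*n >= -12 || 2*n == -11))))


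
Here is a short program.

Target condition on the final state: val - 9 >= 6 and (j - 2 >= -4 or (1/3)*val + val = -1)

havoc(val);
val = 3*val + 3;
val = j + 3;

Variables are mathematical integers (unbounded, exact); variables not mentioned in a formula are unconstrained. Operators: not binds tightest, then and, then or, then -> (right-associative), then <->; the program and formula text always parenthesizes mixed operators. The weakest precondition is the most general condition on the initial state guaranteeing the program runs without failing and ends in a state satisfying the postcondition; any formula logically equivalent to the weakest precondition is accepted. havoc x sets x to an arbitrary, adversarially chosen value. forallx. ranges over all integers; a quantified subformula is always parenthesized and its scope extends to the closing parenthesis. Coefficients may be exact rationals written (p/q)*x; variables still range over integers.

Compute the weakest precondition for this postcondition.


Working backward. After the program, the postcondition val - 9 >= 6 and (j - 2 >= -4 or (1/3)*val + val = -1) must hold; in canonical form it is val >= 15 and (j >= -2 or (4/3)*val = -1).
Before val := j + 3: j >= 12 and (j >= -2 or (4/3)*j = -5)
Before val := 3*val + 3: j >= 12 and (j >= -2 or (4/3)*j = -5)
Before havoc val: j >= 12 and (j >= -2 or (4/3)*j = -5)
Answer: WP = j >= 12 and (j >= -2 or (4/3)*j = -5)


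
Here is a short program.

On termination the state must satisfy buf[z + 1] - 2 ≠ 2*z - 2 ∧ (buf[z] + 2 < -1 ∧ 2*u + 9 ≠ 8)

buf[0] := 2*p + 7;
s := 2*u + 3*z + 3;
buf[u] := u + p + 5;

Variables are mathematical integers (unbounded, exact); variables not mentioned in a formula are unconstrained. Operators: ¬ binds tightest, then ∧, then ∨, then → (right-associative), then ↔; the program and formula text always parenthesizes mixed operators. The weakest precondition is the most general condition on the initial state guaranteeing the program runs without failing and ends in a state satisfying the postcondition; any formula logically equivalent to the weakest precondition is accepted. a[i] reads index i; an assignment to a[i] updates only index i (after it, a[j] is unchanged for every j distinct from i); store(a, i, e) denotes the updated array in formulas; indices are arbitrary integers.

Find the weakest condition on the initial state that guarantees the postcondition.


Working backward. After the program, the postcondition buf[z + 1] - 2 ≠ 2*z - 2 ∧ (buf[z] + 2 < -1 ∧ 2*u + 9 ≠ 8) must hold; in canonical form it is buf[z + 1] ≠ 2*z ∧ buf[z] < -3 ∧ 2*u ≠ -1.
Before buf[u] := u + p + 5: store(buf, u, p + u + 5)[z + 1] ≠ 2*z ∧ store(buf, u, p + u + 5)[z] < -3 ∧ 2*u ≠ -1
Before s := 2*u + 3*z + 3: store(buf, u, p + u + 5)[z + 1] ≠ 2*z ∧ store(buf, u, p + u + 5)[z] < -3 ∧ 2*u ≠ -1
Before buf[0] := 2*p + 7: store(store(buf, 0, 2*p + 7), u, p + u + 5)[z + 1] ≠ 2*z ∧ store(store(buf, 0, 2*p + 7), u, p + u + 5)[z] < -3 ∧ 2*u ≠ -1
Answer: WP = store(store(buf, 0, 2*p + 7), u, p + u + 5)[z + 1] ≠ 2*z ∧ store(store(buf, 0, 2*p + 7), u, p + u + 5)[z] < -3 ∧ 2*u ≠ -1


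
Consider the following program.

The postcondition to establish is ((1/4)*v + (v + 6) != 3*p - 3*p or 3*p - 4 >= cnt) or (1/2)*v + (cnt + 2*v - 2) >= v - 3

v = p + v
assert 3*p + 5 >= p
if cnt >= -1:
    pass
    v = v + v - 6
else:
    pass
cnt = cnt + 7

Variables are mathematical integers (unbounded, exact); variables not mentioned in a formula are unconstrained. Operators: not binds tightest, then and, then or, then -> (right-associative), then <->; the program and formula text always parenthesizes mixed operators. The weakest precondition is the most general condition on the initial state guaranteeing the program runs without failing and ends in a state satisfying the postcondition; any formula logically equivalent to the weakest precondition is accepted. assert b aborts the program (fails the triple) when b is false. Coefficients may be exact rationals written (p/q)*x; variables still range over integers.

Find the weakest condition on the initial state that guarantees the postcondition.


Working backward. After the program, the postcondition ((1/4)*v + (v + 6) != 3*p - 3*p or 3*p - 4 >= cnt) or (1/2)*v + (cnt + 2*v - 2) >= v - 3 must hold; in canonical form it is (5/4)*v != -6 or 3*p >= cnt + 4 or cnt + (3/2)*v >= -1.
Before cnt := cnt + 7: (5/4)*v != -6 or 3*p >= cnt + 11 or cnt + (3/2)*v >= -8
Then branch requires (5/2)*v != 3/2 or 3*p >= cnt + 11 or cnt + 3*v >= 1; else branch requires (5/4)*v != -6 or 3*p >= cnt + 11 or cnt + (3/2)*v >= -8.
Before the if: (cnt >= -1 -> ((5/2)*v != 3/2 or 3*p >= cnt + 11 or cnt + 3*v >= 1)) and ((not (cnt >= -1)) -> ((5/4)*v != -6 or 3*p >= cnt + 11 or cnt + (3/2)*v >= -8))
Before assert 3*p + 5 >= p: 2*p >= -5 and (cnt >= -1 -> ((5/2)*v != 3/2 or 3*p >= cnt + 11 or cnt + 3*v >= 1)) and ((not (cnt >= -1)) -> ((5/4)*v != -6 or 3*p >= cnt + 11 or cnt + (3/2)*v >= -8))
Before v := p + v: 2*p >= -5 and (cnt >= -1 -> ((5/2)*p + (5/2)*v != 3/2 or 3*p >= cnt + 11 or cnt + 3*p + 3*v >= 1)) and ((not (cnt >= -1)) -> ((5/4)*p + (5/4)*v != -6 or 3*p >= cnt + 11 or cnt + (3/2)*p + (3/2)*v >= -8))
Answer: WP = 2*p >= -5 and (cnt >= -1 -> ((5/2)*p + (5/2)*v != 3/2 or 3*p >= cnt + 11 or cnt + 3*p + 3*v >= 1)) and ((not (cnt >= -1)) -> ((5/4)*p + (5/4)*v != -6 or 3*p >= cnt + 11 or cnt + (3/2)*p + (3/2)*v >= -8))


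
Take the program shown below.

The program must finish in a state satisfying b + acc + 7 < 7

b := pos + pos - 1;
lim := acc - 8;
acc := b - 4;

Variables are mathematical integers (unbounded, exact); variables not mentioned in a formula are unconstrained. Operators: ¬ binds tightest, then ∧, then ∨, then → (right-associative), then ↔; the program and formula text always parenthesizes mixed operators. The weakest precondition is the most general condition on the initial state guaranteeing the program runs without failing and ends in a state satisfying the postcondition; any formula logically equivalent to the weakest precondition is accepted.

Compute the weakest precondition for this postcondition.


Working backward. After the program, the postcondition b + acc + 7 < 7 must hold; in canonical form it is acc + b < 0.
Before acc := b - 4: 2*b < 4
Before lim := acc - 8: 2*b < 4
Before b := pos + pos - 1: 4*pos < 6
Answer: WP = 4*pos < 6


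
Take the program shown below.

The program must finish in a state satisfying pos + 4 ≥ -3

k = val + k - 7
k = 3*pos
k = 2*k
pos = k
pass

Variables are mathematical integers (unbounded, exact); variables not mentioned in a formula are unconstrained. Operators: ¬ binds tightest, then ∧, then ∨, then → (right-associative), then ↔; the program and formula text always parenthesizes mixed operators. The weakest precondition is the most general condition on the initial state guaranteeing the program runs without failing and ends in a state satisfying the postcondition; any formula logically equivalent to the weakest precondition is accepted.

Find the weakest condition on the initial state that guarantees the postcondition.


Working backward. After the program, the postcondition pos + 4 ≥ -3 must hold; in canonical form it is pos ≥ -7.
Before skip: pos ≥ -7
Before pos := k: k ≥ -7
Before k := 2*k: 2*k ≥ -7
Before k := 3*pos: 6*pos ≥ -7
Before k := val + k - 7: 6*pos ≥ -7
Answer: WP = 6*pos ≥ -7


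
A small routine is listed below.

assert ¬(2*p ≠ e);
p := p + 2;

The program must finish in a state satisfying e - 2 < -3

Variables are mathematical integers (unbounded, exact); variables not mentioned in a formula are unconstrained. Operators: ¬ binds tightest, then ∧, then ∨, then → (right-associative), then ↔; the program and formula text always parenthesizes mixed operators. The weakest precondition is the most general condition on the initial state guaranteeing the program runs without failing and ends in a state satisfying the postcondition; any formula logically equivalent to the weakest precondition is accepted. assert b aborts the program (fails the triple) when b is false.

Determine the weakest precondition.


Working backward. After the program, the postcondition e - 2 < -3 must hold; in canonical form it is e < -1.
Before p := p + 2: e < -1
Before assert ¬(2*p ≠ e): (¬(2*p ≠ e)) ∧ e < -1
Answer: WP = (¬(2*p ≠ e)) ∧ e < -1


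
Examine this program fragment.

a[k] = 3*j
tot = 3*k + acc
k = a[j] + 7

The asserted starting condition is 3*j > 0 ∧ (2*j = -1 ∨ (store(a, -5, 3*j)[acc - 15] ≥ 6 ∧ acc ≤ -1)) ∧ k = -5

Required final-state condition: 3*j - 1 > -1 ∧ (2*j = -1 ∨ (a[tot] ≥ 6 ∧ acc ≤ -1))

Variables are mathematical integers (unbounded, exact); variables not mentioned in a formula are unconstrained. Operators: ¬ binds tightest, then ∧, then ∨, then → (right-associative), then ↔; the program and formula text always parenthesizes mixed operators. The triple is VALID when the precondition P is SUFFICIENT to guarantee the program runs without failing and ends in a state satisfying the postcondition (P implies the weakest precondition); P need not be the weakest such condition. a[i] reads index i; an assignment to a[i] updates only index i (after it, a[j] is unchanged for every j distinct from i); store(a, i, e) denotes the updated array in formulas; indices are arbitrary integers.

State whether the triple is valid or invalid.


Working backward. After the program, the postcondition 3*j - 1 > -1 ∧ (2*j = -1 ∨ (a[tot] ≥ 6 ∧ acc ≤ -1)) must hold; in canonical form it is 3*j > 0 ∧ (2*j = -1 ∨ (a[tot] ≥ 6 ∧ acc ≤ -1)).
Before k := a[j] + 7: 3*j > 0 ∧ (2*j = -1 ∨ (a[tot] ≥ 6 ∧ acc ≤ -1))
Before tot := 3*k + acc: 3*j > 0 ∧ (2*j = -1 ∨ (a[acc + 3*k] ≥ 6 ∧ acc ≤ -1))
Before a[k] := 3*j: 3*j > 0 ∧ (2*j = -1 ∨ (store(a, k, 3*j)[acc + 3*k] ≥ 6 ∧ acc ≤ -1))
The weakest precondition is 3*j > 0 ∧ (2*j = -1 ∨ (store(a, k, 3*j)[acc + 3*k] ≥ 6 ∧ acc ≤ -1)).
Check whether 3*j > 0 ∧ (2*j = -1 ∨ (store(a, -5, 3*j)[acc - 15] ≥ 6 ∧ acc ≤ -1)) ∧ k = -5 implies it.
Every state satisfying the precondition satisfies the weakest precondition: the implication holds.
Answer: valid


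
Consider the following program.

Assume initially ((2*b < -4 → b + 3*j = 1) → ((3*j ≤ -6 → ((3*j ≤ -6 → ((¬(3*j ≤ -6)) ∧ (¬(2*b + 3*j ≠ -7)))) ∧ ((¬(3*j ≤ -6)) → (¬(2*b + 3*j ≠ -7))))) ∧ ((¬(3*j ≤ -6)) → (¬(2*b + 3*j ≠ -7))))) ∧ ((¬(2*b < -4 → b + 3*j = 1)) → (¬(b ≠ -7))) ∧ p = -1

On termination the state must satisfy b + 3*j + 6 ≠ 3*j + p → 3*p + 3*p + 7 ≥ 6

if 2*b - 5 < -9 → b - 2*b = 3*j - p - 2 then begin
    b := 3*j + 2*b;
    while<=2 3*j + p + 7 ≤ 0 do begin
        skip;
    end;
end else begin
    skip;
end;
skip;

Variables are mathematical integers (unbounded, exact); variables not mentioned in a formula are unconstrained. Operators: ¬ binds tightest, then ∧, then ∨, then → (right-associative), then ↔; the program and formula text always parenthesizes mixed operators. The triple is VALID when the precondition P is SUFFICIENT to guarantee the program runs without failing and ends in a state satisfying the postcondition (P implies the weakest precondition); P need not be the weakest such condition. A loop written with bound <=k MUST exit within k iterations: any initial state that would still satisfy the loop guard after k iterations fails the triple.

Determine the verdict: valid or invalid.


Working backward. After the program, the postcondition b + 3*j + 6 ≠ 3*j + p → 3*p + 3*p + 7 ≥ 6 must hold; in canonical form it is b ≠ p - 6 → 6*p ≥ -1.
Before skip: b ≠ p - 6 → 6*p ≥ -1
Then branch requires (3*j + p ≤ -7 → ((3*j + p ≤ -7 → ((¬(3*j + p ≤ -7)) ∧ (2*b + 3*j ≠ p - 6 → 6*p ≥ -1))) ∧ ((¬(3*j + p ≤ -7)) → (2*b + 3*j ≠ p - 6 → 6*p ≥ -1)))) ∧ ((¬(3*j + p ≤ -7)) → (2*b + 3*j ≠ p - 6 → 6*p ≥ -1)); else branch requires b ≠ p - 6 → 6*p ≥ -1.
Before the if: ((2*b < -4 → p = b + 3*j - 2) → ((3*j + p ≤ -7 → ((3*j + p ≤ -7 → ((¬(3*j + p ≤ -7)) ∧ (2*b + 3*j ≠ p - 6 → 6*p ≥ -1))) ∧ ((¬(3*j + p ≤ -7)) → (2*b + 3*j ≠ p - 6 → 6*p ≥ -1)))) ∧ ((¬(3*j + p ≤ -7)) → (2*b + 3*j ≠ p - 6 → 6*p ≥ -1)))) ∧ ((¬(2*b < -4 → p = b + 3*j - 2)) → (b ≠ p - 6 → 6*p ≥ -1))
The weakest precondition is ((2*b < -4 → p = b + 3*j - 2) → ((3*j + p ≤ -7 → ((3*j + p ≤ -7 → ((¬(3*j + p ≤ -7)) ∧ (2*b + 3*j ≠ p - 6 → 6*p ≥ -1))) ∧ ((¬(3*j + p ≤ -7)) → (2*b + 3*j ≠ p - 6 → 6*p ≥ -1)))) ∧ ((¬(3*j + p ≤ -7)) → (2*b + 3*j ≠ p - 6 → 6*p ≥ -1)))) ∧ ((¬(2*b < -4 → p = b + 3*j - 2)) → (b ≠ p - 6 → 6*p ≥ -1)).
Check whether ((2*b < -4 → b + 3*j = 1) → ((3*j ≤ -6 → ((3*j ≤ -6 → ((¬(3*j ≤ -6)) ∧ (¬(2*b + 3*j ≠ -7)))) ∧ ((¬(3*j ≤ -6)) → (¬(2*b + 3*j ≠ -7))))) ∧ ((¬(3*j ≤ -6)) → (¬(2*b + 3*j ≠ -7))))) ∧ ((¬(2*b < -4 → b + 3*j = 1)) → (¬(b ≠ -7))) ∧ p = -1 implies it.
Every state satisfying the precondition satisfies the weakest precondition: the implication holds.
Answer: valid


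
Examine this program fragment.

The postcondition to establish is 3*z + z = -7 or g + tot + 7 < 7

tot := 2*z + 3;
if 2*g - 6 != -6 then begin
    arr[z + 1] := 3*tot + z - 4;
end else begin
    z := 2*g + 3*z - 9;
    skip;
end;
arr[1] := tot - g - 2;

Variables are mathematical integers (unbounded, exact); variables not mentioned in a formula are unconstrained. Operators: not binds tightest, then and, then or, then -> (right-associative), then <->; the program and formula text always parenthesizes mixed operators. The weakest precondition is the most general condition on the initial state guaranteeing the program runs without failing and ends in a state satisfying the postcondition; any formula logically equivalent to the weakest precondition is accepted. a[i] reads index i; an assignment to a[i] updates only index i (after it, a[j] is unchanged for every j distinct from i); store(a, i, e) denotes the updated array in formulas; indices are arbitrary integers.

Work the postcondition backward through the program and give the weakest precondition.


Working backward. After the program, the postcondition 3*z + z = -7 or g + tot + 7 < 7 must hold; in canonical form it is 4*z = -7 or g + tot < 0.
Before arr[1] := tot - g - 2: 4*z = -7 or g + tot < 0
Then branch requires 4*z = -7 or g + tot < 0; else branch requires 8*g + 12*z = 29 or g + tot < 0.
Before the if: (2*g != 0 -> (4*z = -7 or g + tot < 0)) and ((not (2*g != 0)) -> (8*g + 12*z = 29 or g + tot < 0))
Before tot := 2*z + 3: (2*g != 0 -> (4*z = -7 or g + 2*z < -3)) and ((not (2*g != 0)) -> (8*g + 12*z = 29 or g + 2*z < -3))
Answer: WP = (2*g != 0 -> (4*z = -7 or g + 2*z < -3)) and ((not (2*g != 0)) -> (8*g + 12*z = 29 or g + 2*z < -3))


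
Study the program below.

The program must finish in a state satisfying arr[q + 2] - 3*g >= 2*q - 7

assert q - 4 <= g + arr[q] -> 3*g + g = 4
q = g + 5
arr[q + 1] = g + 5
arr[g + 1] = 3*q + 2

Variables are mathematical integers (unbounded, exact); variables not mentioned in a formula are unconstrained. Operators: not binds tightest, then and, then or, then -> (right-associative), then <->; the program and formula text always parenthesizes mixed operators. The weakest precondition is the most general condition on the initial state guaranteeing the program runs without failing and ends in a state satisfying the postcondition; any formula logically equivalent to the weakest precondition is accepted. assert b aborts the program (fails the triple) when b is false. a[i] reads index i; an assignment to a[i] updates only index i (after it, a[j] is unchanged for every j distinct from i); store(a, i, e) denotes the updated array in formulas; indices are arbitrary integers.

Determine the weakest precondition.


Working backward. After the program, the postcondition arr[q + 2] - 3*g >= 2*q - 7 must hold; in canonical form it is arr[q + 2] >= 3*g + 2*q - 7.
Before arr[g + 1] := 3*q + 2: store(arr, g + 1, 3*q + 2)[q + 2] >= 3*g + 2*q - 7
Before arr[q + 1] := g + 5: store(store(arr, q + 1, g + 5), g + 1, 3*q + 2)[q + 2] >= 3*g + 2*q - 7
Before q := g + 5: store(store(arr, g + 6, g + 5), g + 1, 3*g + 17)[g + 7] >= 5*g + 3
Before assert q - 4 <= g + arr[q] -> 3*g + g = 4: (q <= arr[q] + g + 4 -> 4*g = 4) and store(store(arr, g + 6, g + 5), g + 1, 3*g + 17)[g + 7] >= 5*g + 3
Answer: WP = (q <= arr[q] + g + 4 -> 4*g = 4) and store(store(arr, g + 6, g + 5), g + 1, 3*g + 17)[g + 7] >= 5*g + 3


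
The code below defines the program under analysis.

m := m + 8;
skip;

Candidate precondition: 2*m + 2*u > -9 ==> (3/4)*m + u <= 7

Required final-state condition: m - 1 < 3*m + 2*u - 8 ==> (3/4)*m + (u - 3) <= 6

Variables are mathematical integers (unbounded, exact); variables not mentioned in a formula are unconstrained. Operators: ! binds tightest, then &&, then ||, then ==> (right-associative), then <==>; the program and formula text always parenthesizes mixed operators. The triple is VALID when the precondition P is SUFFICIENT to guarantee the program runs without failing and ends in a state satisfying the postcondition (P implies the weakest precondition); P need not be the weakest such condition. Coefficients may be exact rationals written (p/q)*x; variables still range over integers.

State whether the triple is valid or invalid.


Working backward. After the program, the postcondition m - 1 < 3*m + 2*u - 8 ==> (3/4)*m + (u - 3) <= 6 must hold; in canonical form it is 2*m + 2*u > 7 ==> (3/4)*m + u <= 9.
Before skip: 2*m + 2*u > 7 ==> (3/4)*m + u <= 9
Before m := m + 8: 2*m + 2*u > -9 ==> (3/4)*m + u <= 3
The weakest precondition is 2*m + 2*u > -9 ==> (3/4)*m + u <= 3.
Check whether 2*m + 2*u > -9 ==> (3/4)*m + u <= 7 implies it.
Countermodel: at the initial state m = 3, u = 1, the precondition holds but the weakest precondition fails.
Answer: invalid


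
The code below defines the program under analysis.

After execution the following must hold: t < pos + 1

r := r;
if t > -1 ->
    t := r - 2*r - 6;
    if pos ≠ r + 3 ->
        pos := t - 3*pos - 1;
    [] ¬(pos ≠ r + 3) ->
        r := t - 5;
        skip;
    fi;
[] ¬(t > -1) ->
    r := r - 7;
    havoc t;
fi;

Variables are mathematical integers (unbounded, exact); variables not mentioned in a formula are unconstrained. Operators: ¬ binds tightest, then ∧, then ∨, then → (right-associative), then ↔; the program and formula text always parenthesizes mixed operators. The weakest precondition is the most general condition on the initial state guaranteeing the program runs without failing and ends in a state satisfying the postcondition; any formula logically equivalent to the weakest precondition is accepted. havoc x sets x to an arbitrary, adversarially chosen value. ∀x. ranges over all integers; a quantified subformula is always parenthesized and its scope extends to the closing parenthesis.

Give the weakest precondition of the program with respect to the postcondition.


Working backward. After the program, t < pos + 1 must hold.
Then branch requires (pos ≠ r + 3 → 3*pos < 0) ∧ ((¬(pos ≠ r + 3)) → pos + r > -7); else branch requires ∀t_1. t_1 < pos + 1.
Before the if: (t > -1 → ((pos ≠ r + 3 → 3*pos < 0) ∧ ((¬(pos ≠ r + 3)) → pos + r > -7))) ∧ ((¬(t > -1)) → (∀t_1. t_1 < pos + 1))
Before r := r: (t > -1 → ((pos ≠ r + 3 → 3*pos < 0) ∧ ((¬(pos ≠ r + 3)) → pos + r > -7))) ∧ ((¬(t > -1)) → (∀t_1. t_1 < pos + 1))
Answer: WP = (t > -1 → ((pos ≠ r + 3 → 3*pos < 0) ∧ ((¬(pos ≠ r + 3)) → pos + r > -7))) ∧ ((¬(t > -1)) → (∀t_1. t_1 < pos + 1))


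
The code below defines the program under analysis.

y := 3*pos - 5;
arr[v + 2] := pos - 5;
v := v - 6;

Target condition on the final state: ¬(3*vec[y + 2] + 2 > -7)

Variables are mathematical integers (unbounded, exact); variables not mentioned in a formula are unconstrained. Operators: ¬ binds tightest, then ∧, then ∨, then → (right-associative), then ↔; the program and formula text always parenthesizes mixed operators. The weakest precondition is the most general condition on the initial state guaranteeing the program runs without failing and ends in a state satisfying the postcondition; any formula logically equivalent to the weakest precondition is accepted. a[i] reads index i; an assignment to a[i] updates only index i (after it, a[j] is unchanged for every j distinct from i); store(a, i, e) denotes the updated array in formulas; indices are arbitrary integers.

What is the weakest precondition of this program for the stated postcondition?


Working backward. After the program, the postcondition ¬(3*vec[y + 2] + 2 > -7) must hold; in canonical form it is ¬(3*vec[y + 2] > -9).
Before v := v - 6: ¬(3*vec[y + 2] > -9)
Before arr[v + 2] := pos - 5: ¬(3*vec[y + 2] > -9)
Before y := 3*pos - 5: ¬(3*vec[3*pos - 3] > -9)
Answer: WP = ¬(3*vec[3*pos - 3] > -9)


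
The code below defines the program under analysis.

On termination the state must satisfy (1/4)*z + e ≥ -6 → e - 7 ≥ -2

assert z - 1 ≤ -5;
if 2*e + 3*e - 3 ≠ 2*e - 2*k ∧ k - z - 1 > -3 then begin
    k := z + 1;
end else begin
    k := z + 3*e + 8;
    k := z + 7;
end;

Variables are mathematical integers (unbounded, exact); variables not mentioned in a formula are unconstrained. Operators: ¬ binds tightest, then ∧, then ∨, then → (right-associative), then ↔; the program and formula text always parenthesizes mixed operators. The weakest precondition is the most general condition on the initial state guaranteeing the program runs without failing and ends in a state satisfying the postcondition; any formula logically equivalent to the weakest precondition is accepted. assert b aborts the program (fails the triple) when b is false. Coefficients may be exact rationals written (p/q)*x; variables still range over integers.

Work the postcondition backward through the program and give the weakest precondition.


Working backward. After the program, the postcondition (1/4)*z + e ≥ -6 → e - 7 ≥ -2 must hold; in canonical form it is e + (1/4)*z ≥ -6 → e ≥ 5.
Then branch requires e + (1/4)*z ≥ -6 → e ≥ 5; else branch requires e + (1/4)*z ≥ -6 → e ≥ 5.
Before the if: ((3*e + 2*k ≠ 3 ∧ k > z - 2) → (e + (1/4)*z ≥ -6 → e ≥ 5)) ∧ ((¬(3*e + 2*k ≠ 3 ∧ k > z - 2)) → (e + (1/4)*z ≥ -6 → e ≥ 5))
Before assert z - 1 ≤ -5: z ≤ -4 ∧ ((3*e + 2*k ≠ 3 ∧ k > z - 2) → (e + (1/4)*z ≥ -6 → e ≥ 5)) ∧ ((¬(3*e + 2*k ≠ 3 ∧ k > z - 2)) → (e + (1/4)*z ≥ -6 → e ≥ 5))
Answer: WP = z ≤ -4 ∧ ((3*e + 2*k ≠ 3 ∧ k > z - 2) → (e + (1/4)*z ≥ -6 → e ≥ 5)) ∧ ((¬(3*e + 2*k ≠ 3 ∧ k > z - 2)) → (e + (1/4)*z ≥ -6 → e ≥ 5))


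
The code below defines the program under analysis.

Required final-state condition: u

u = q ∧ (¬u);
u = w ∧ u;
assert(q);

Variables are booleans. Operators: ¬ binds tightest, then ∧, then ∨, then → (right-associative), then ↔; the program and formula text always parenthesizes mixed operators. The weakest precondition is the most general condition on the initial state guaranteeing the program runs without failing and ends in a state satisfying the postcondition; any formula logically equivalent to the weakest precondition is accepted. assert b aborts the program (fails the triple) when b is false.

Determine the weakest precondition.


Working backward. After the program, u must hold.
Before assert q: q ∧ u
Before u := w ∧ u: q ∧ w ∧ u
Before u := q ∧ (¬u): q ∧ w ∧ (¬u)
Answer: WP = q ∧ w ∧ (¬u)


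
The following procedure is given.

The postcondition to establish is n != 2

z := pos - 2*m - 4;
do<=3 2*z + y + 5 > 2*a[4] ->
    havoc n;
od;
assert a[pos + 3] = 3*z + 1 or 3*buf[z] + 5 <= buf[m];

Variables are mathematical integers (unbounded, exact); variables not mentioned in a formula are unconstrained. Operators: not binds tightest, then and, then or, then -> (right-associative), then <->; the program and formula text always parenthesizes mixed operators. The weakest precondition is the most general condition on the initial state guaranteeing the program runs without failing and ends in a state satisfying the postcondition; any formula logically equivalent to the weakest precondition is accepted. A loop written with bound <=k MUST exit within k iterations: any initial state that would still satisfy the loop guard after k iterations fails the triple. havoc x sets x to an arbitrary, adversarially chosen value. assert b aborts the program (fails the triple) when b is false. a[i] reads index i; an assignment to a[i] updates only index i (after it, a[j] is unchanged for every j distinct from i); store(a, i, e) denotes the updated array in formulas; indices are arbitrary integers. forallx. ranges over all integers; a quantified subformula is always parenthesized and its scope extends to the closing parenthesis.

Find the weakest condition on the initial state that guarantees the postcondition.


Working backward. After the program, n != 2 must hold.
Before assert a[pos + 3] = 3*z + 1 or 3*buf[z] + 5 <= buf[m]: (a[pos + 3] = 3*z + 1 or 3*buf[z] <= buf[m] - 5) and n != 2
Before the loop (bound <=3), unroll the exhaustion recursion (WP_0 = exit-now case; WP_j = one more guarded iteration, up to j = 3):
  WP_0: (not (y + 2*z > 2*a[4] - 5)) and (a[pos + 3] = 3*z + 1 or 3*buf[z] <= buf[m] - 5) and n != 2
  WP_1: (y + 2*z > 2*a[4] - 5 -> (forall n_1. ((not (y + 2*z > 2*a[4] - 5)) and (a[pos + 3] = 3*z + 1 or 3*buf[z] <= buf[m] - 5) and n_1 != 2))) and ((not (y + 2*z > 2*a[4] - 5)) -> ((a[pos + 3] = 3*z + 1 or 3*buf[z] <= buf[m] - 5) and n != 2))
  WP_2: (y + 2*z > 2*a[4] - 5 -> (forall n_2. ((y + 2*z > 2*a[4] - 5 -> (forall n_1. ((not (y + 2*z > 2*a[4] - 5)) and (a[pos + 3] = 3*z + 1 or 3*buf[z] <= buf[m] - 5) and n_1 != 2))) and ((not (y + 2*z > 2*a[4] - 5)) -> ((a[pos + 3] = 3*z + 1 or 3*buf[z] <= buf[m] - 5) and n_2 != 2))))) and ((not (y + 2*z > 2*a[4] - 5)) -> ((a[pos + 3] = 3*z + 1 or 3*buf[z] <= buf[m] - 5) and n != 2))
  WP_3: (y + 2*z > 2*a[4] - 5 -> (forall n_3. ((y + 2*z > 2*a[4] - 5 -> (forall n_2. ((y + 2*z > 2*a[4] - 5 -> (forall n_1. ((not (y + 2*z > 2*a[4] - 5)) and (a[pos + 3] = 3*z + 1 or 3*buf[z] <= buf[m] - 5) and n_1 != 2))) and ((not (y + 2*z > 2*a[4] - 5)) -> ((a[pos + 3] = 3*z + 1 or 3*buf[z] <= buf[m] - 5) and n_2 != 2))))) and ((not (y + 2*z > 2*a[4] - 5)) -> ((a[pos + 3] = 3*z + 1 or 3*buf[z] <= buf[m] - 5) and n_3 != 2))))) and ((not (y + 2*z > 2*a[4] - 5)) -> ((a[pos + 3] = 3*z + 1 or 3*buf[z] <= buf[m] - 5) and n != 2))
So before the loop: (y + 2*z > 2*a[4] - 5 -> (forall n_3. ((y + 2*z > 2*a[4] - 5 -> (forall n_2. ((y + 2*z > 2*a[4] - 5 -> (forall n_1. ((not (y + 2*z > 2*a[4] - 5)) and (a[pos + 3] = 3*z + 1 or 3*buf[z] <= buf[m] - 5) and n_1 != 2))) and ((not (y + 2*z > 2*a[4] - 5)) -> ((a[pos + 3] = 3*z + 1 or 3*buf[z] <= buf[m] - 5) and n_2 != 2))))) and ((not (y + 2*z > 2*a[4] - 5)) -> ((a[pos + 3] = 3*z + 1 or 3*buf[z] <= buf[m] - 5) and n_3 != 2))))) and ((not (y + 2*z > 2*a[4] - 5)) -> ((a[pos + 3] = 3*z + 1 or 3*buf[z] <= buf[m] - 5) and n != 2))
Before z := pos - 2*m - 4: (2*pos + y > 2*a[4] + 4*m + 3 -> (forall n_3. ((2*pos + y > 2*a[4] + 4*m + 3 -> (forall n_2. ((2*pos + y > 2*a[4] + 4*m + 3 -> (forall n_1. ((not (2*pos + y > 2*a[4] + 4*m + 3)) and (a[pos + 3] + 6*m = 3*pos - 11 or 3*buf[-2*m + pos - 4] <= buf[m] - 5) and n_1 != 2))) and ((not (2*pos + y > 2*a[4] + 4*m + 3)) -> ((a[pos + 3] + 6*m = 3*pos - 11 or 3*buf[-2*m + pos - 4] <= buf[m] - 5) and n_2 != 2))))) and ((not (2*pos + y > 2*a[4] + 4*m + 3)) -> ((a[pos + 3] + 6*m = 3*pos - 11 or 3*buf[-2*m + pos - 4] <= buf[m] - 5) and n_3 != 2))))) and ((not (2*pos + y > 2*a[4] + 4*m + 3)) -> ((a[pos + 3] + 6*m = 3*pos - 11 or 3*buf[-2*m + pos - 4] <= buf[m] - 5) and n != 2))
Answer: WP = (2*pos + y > 2*a[4] + 4*m + 3 -> (forall n_3. ((2*pos + y > 2*a[4] + 4*m + 3 -> (forall n_2. ((2*pos + y > 2*a[4] + 4*m + 3 -> (forall n_1. ((not (2*pos + y > 2*a[4] + 4*m + 3)) and (a[pos + 3] + 6*m = 3*pos - 11 or 3*buf[-2*m + pos - 4] <= buf[m] - 5) and n_1 != 2))) and ((not (2*pos + y > 2*a[4] + 4*m + 3)) -> ((a[pos + 3] + 6*m = 3*pos - 11 or 3*buf[-2*m + pos - 4] <= buf[m] - 5) and n_2 != 2))))) and ((not (2*pos + y > 2*a[4] + 4*m + 3)) -> ((a[pos + 3] + 6*m = 3*pos - 11 or 3*buf[-2*m + pos - 4] <= buf[m] - 5) and n_3 != 2))))) and ((not (2*pos + y > 2*a[4] + 4*m + 3)) -> ((a[pos + 3] + 6*m = 3*pos - 11 or 3*buf[-2*m + pos - 4] <= buf[m] - 5) and n != 2))


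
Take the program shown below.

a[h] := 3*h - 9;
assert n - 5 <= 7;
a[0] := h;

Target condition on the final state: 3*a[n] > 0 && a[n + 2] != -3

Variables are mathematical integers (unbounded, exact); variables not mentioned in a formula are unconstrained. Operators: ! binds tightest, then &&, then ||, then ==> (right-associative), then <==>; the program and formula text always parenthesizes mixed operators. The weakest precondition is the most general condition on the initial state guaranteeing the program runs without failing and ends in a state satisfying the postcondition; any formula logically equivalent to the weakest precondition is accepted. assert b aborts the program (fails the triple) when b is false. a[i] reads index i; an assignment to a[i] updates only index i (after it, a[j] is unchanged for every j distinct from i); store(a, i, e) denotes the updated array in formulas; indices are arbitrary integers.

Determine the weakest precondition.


Working backward. After the program, 3*a[n] > 0 && a[n + 2] != -3 must hold.
Before a[0] := h: 3*store(a, 0, h)[n] > 0 && store(a, 0, h)[n + 2] != -3
Before assert n - 5 <= 7: n <= 12 && 3*store(a, 0, h)[n] > 0 && store(a, 0, h)[n + 2] != -3
Before a[h] := 3*h - 9: n <= 12 && 3*store(store(a, h, 3*h - 9), 0, h)[n] > 0 && store(store(a, h, 3*h - 9), 0, h)[n + 2] != -3
Answer: WP = n <= 12 && 3*store(store(a, h, 3*h - 9), 0, h)[n] > 0 && store(store(a, h, 3*h - 9), 0, h)[n + 2] != -3


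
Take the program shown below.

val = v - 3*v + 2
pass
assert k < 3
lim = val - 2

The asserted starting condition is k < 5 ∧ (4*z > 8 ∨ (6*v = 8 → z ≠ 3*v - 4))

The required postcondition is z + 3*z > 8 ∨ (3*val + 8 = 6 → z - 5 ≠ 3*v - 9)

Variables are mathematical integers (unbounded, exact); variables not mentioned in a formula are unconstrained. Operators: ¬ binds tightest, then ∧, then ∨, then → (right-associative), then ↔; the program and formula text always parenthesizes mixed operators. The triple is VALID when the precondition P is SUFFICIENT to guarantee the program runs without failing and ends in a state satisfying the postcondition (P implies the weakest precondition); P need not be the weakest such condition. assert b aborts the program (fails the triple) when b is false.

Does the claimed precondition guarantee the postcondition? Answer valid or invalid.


Working backward. After the program, the postcondition z + 3*z > 8 ∨ (3*val + 8 = 6 → z - 5 ≠ 3*v - 9) must hold; in canonical form it is 4*z > 8 ∨ (3*val = -2 → z ≠ 3*v - 4).
Before lim := val - 2: 4*z > 8 ∨ (3*val = -2 → z ≠ 3*v - 4)
Before assert k < 3: k < 3 ∧ (4*z > 8 ∨ (3*val = -2 → z ≠ 3*v - 4))
Before skip: k < 3 ∧ (4*z > 8 ∨ (3*val = -2 → z ≠ 3*v - 4))
Before val := v - 3*v + 2: k < 3 ∧ (4*z > 8 ∨ (6*v = 8 → z ≠ 3*v - 4))
The weakest precondition is k < 3 ∧ (4*z > 8 ∨ (6*v = 8 → z ≠ 3*v - 4)).
Check whether k < 5 ∧ (4*z > 8 ∨ (6*v = 8 → z ≠ 3*v - 4)) implies it.
Countermodel: at the initial state k = 3, v = 0, z = 0, the precondition holds but the weakest precondition fails.
Answer: invalid


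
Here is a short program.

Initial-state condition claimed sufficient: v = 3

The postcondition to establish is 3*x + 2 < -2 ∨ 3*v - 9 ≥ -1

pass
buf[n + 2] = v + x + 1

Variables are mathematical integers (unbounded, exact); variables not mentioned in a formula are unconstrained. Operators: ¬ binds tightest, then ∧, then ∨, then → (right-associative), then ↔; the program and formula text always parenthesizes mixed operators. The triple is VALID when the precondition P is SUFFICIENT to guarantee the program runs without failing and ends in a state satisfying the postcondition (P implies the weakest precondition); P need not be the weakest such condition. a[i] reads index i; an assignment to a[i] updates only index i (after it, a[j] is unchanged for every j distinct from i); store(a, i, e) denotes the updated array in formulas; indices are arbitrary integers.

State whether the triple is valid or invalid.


Working backward. After the program, the postcondition 3*x + 2 < -2 ∨ 3*v - 9 ≥ -1 must hold; in canonical form it is 3*x < -4 ∨ 3*v ≥ 8.
Before buf[n + 2] := v + x + 1: 3*x < -4 ∨ 3*v ≥ 8
Before skip: 3*x < -4 ∨ 3*v ≥ 8
The weakest precondition is 3*x < -4 ∨ 3*v ≥ 8.
Check whether v = 3 implies it.
Every state satisfying the precondition satisfies the weakest precondition: the implication holds.
Answer: valid


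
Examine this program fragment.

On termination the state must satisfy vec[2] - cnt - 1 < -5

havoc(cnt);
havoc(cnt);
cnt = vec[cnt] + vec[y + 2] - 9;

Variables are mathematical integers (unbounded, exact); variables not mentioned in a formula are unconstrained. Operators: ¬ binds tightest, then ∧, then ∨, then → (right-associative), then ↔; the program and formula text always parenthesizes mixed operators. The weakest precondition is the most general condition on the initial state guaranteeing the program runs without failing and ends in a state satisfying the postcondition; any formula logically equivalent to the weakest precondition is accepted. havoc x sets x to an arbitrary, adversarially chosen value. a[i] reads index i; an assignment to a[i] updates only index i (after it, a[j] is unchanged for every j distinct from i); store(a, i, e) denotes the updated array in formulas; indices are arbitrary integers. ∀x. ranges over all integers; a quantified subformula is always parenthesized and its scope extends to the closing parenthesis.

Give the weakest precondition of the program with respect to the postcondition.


Working backward. After the program, the postcondition vec[2] - cnt - 1 < -5 must hold; in canonical form it is vec[2] < cnt - 4.
Before cnt := vec[cnt] + vec[y + 2] - 9: vec[2] < vec[y + 2] + vec[cnt] - 13
Before havoc cnt: ∀cnt_1. vec[2] < vec[y + 2] + vec[cnt_1] - 13
Before havoc cnt: ∀cnt_1. vec[2] < vec[y + 2] + vec[cnt_1] - 13
Answer: WP = ∀cnt_1. vec[2] < vec[y + 2] + vec[cnt_1] - 13


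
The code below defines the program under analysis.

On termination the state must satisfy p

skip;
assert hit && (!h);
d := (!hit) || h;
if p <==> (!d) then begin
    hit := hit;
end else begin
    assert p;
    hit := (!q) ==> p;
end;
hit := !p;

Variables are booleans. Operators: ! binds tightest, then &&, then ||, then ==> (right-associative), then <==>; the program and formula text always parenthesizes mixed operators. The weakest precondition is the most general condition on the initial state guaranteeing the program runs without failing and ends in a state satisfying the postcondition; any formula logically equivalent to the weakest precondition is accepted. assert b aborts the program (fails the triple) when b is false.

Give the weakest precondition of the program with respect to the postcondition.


Working backward. After the program, p must hold.
Before hit := !p: p
Then branch requires p; else branch requires p.
Before the if: ((p <==> (!d)) ==> p) && ((!(p <==> (!d))) ==> p)
Before d := (!hit) || h: ((p <==> (!((!hit) || h))) ==> p) && ((!(p <==> (!((!hit) || h)))) ==> p)
Before assert hit && (!h): hit && (!h) && ((p <==> (!((!hit) || h))) ==> p) && ((!(p <==> (!((!hit) || h)))) ==> p)
Before skip: hit && (!h) && ((p <==> (!((!hit) || h))) ==> p) && ((!(p <==> (!((!hit) || h)))) ==> p)
Answer: WP = hit && (!h) && ((p <==> (!((!hit) || h))) ==> p) && ((!(p <==> (!((!hit) || h)))) ==> p)
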